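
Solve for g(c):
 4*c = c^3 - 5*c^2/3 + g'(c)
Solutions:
 g(c) = C1 - c^4/4 + 5*c^3/9 + 2*c^2


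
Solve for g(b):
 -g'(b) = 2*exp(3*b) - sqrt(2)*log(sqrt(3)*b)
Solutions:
 g(b) = C1 + sqrt(2)*b*log(b) + sqrt(2)*b*(-1 + log(3)/2) - 2*exp(3*b)/3


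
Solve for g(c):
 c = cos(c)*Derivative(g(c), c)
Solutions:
 g(c) = C1 + Integral(c/cos(c), c)


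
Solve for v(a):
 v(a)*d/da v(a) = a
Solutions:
 v(a) = -sqrt(C1 + a^2)
 v(a) = sqrt(C1 + a^2)


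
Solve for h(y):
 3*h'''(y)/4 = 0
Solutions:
 h(y) = C1 + C2*y + C3*y^2


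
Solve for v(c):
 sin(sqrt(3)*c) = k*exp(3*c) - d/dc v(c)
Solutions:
 v(c) = C1 + k*exp(3*c)/3 + sqrt(3)*cos(sqrt(3)*c)/3


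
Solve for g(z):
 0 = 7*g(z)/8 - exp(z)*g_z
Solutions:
 g(z) = C1*exp(-7*exp(-z)/8)


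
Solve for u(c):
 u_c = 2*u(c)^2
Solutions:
 u(c) = -1/(C1 + 2*c)


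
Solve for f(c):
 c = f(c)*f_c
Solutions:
 f(c) = -sqrt(C1 + c^2)
 f(c) = sqrt(C1 + c^2)


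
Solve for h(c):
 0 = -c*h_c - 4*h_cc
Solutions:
 h(c) = C1 + C2*erf(sqrt(2)*c/4)


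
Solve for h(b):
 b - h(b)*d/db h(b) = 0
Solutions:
 h(b) = -sqrt(C1 + b^2)
 h(b) = sqrt(C1 + b^2)


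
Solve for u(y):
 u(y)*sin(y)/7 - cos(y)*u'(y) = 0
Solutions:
 u(y) = C1/cos(y)^(1/7)


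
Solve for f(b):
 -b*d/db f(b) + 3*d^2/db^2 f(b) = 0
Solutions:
 f(b) = C1 + C2*erfi(sqrt(6)*b/6)


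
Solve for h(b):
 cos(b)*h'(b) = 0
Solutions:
 h(b) = C1


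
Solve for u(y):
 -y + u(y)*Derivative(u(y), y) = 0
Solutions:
 u(y) = -sqrt(C1 + y^2)
 u(y) = sqrt(C1 + y^2)


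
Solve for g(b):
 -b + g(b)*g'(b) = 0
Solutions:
 g(b) = -sqrt(C1 + b^2)
 g(b) = sqrt(C1 + b^2)


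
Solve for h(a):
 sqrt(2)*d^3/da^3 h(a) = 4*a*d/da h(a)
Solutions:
 h(a) = C1 + Integral(C2*airyai(sqrt(2)*a) + C3*airybi(sqrt(2)*a), a)


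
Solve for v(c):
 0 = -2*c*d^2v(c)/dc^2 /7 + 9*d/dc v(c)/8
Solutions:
 v(c) = C1 + C2*c^(79/16)


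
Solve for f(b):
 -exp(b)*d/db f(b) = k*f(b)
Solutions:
 f(b) = C1*exp(k*exp(-b))


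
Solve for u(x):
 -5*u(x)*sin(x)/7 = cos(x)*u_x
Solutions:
 u(x) = C1*cos(x)^(5/7)


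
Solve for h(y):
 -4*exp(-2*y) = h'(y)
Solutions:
 h(y) = C1 + 2*exp(-2*y)


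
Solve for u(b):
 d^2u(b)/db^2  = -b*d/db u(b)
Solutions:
 u(b) = C1 + C2*erf(sqrt(2)*b/2)


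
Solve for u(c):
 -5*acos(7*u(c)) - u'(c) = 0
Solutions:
 Integral(1/acos(7*_y), (_y, u(c))) = C1 - 5*c


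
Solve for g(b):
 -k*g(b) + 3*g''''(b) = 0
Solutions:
 g(b) = C1*exp(-3^(3/4)*b*k^(1/4)/3) + C2*exp(3^(3/4)*b*k^(1/4)/3) + C3*exp(-3^(3/4)*I*b*k^(1/4)/3) + C4*exp(3^(3/4)*I*b*k^(1/4)/3)


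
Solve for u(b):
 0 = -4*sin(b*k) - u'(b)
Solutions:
 u(b) = C1 + 4*cos(b*k)/k


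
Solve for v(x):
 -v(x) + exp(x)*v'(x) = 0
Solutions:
 v(x) = C1*exp(-exp(-x))


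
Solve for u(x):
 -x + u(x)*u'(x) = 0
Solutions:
 u(x) = -sqrt(C1 + x^2)
 u(x) = sqrt(C1 + x^2)


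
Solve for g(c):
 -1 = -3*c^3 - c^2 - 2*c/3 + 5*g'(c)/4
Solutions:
 g(c) = C1 + 3*c^4/5 + 4*c^3/15 + 4*c^2/15 - 4*c/5


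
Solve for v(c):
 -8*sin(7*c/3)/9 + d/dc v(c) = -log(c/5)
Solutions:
 v(c) = C1 - c*log(c) + c + c*log(5) - 8*cos(7*c/3)/21


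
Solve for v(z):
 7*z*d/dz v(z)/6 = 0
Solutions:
 v(z) = C1


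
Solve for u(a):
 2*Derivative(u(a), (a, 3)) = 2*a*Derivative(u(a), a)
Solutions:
 u(a) = C1 + Integral(C2*airyai(a) + C3*airybi(a), a)


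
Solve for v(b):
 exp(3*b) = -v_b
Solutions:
 v(b) = C1 - exp(3*b)/3


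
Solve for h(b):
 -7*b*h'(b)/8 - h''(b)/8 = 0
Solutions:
 h(b) = C1 + C2*erf(sqrt(14)*b/2)


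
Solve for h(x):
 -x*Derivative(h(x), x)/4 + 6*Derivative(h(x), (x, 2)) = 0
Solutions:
 h(x) = C1 + C2*erfi(sqrt(3)*x/12)


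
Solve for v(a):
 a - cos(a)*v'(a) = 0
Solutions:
 v(a) = C1 + Integral(a/cos(a), a)


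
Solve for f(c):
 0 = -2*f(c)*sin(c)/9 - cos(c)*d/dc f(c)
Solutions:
 f(c) = C1*cos(c)^(2/9)


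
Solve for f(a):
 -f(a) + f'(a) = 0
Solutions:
 f(a) = C1*exp(a)


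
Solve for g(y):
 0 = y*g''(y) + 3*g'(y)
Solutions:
 g(y) = C1 + C2/y^2


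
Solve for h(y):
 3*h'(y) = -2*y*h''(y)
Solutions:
 h(y) = C1 + C2/sqrt(y)


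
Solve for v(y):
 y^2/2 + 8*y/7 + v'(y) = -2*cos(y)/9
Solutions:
 v(y) = C1 - y^3/6 - 4*y^2/7 - 2*sin(y)/9


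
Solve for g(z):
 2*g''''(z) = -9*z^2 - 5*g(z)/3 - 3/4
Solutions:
 g(z) = -27*z^2/5 + (C1*sin(10^(1/4)*3^(3/4)*z/6) + C2*cos(10^(1/4)*3^(3/4)*z/6))*exp(-10^(1/4)*3^(3/4)*z/6) + (C3*sin(10^(1/4)*3^(3/4)*z/6) + C4*cos(10^(1/4)*3^(3/4)*z/6))*exp(10^(1/4)*3^(3/4)*z/6) - 9/20


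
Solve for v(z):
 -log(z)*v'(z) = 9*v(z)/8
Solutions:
 v(z) = C1*exp(-9*li(z)/8)


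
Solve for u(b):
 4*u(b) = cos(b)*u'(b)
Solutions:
 u(b) = C1*(sin(b)^2 + 2*sin(b) + 1)/(sin(b)^2 - 2*sin(b) + 1)


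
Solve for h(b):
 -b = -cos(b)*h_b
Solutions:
 h(b) = C1 + Integral(b/cos(b), b)


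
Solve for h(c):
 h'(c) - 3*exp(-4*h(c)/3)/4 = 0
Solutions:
 h(c) = 3*log(-I*(C1 + c)^(1/4))
 h(c) = 3*log(I*(C1 + c)^(1/4))
 h(c) = 3*log(-(C1 + c)^(1/4))
 h(c) = 3*log(C1 + c)/4


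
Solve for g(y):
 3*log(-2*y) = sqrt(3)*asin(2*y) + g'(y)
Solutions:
 g(y) = C1 + 3*y*log(-y) - 3*y + 3*y*log(2) - sqrt(3)*(y*asin(2*y) + sqrt(1 - 4*y^2)/2)


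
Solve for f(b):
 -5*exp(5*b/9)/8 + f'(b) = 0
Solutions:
 f(b) = C1 + 9*exp(5*b/9)/8


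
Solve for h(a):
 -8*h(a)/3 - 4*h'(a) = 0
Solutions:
 h(a) = C1*exp(-2*a/3)


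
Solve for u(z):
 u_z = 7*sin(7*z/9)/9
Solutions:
 u(z) = C1 - cos(7*z/9)


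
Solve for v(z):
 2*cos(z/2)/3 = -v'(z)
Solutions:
 v(z) = C1 - 4*sin(z/2)/3


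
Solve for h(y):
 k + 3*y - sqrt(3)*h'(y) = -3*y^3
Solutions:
 h(y) = C1 + sqrt(3)*k*y/3 + sqrt(3)*y^4/4 + sqrt(3)*y^2/2


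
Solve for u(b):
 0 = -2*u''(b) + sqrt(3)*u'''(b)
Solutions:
 u(b) = C1 + C2*b + C3*exp(2*sqrt(3)*b/3)


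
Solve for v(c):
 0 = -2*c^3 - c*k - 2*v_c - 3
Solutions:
 v(c) = C1 - c^4/4 - c^2*k/4 - 3*c/2


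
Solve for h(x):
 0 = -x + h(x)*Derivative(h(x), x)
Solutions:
 h(x) = -sqrt(C1 + x^2)
 h(x) = sqrt(C1 + x^2)


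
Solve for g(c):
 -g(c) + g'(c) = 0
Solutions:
 g(c) = C1*exp(c)


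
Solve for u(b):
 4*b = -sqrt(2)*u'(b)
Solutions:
 u(b) = C1 - sqrt(2)*b^2


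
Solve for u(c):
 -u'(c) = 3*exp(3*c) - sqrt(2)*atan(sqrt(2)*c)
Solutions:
 u(c) = C1 + sqrt(2)*(c*atan(sqrt(2)*c) - sqrt(2)*log(2*c^2 + 1)/4) - exp(3*c)


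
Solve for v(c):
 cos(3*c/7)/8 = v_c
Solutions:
 v(c) = C1 + 7*sin(3*c/7)/24


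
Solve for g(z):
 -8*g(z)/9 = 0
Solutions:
 g(z) = 0


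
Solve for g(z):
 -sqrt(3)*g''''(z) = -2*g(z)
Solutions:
 g(z) = C1*exp(-2^(1/4)*3^(7/8)*z/3) + C2*exp(2^(1/4)*3^(7/8)*z/3) + C3*sin(2^(1/4)*3^(7/8)*z/3) + C4*cos(2^(1/4)*3^(7/8)*z/3)


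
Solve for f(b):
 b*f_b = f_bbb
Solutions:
 f(b) = C1 + Integral(C2*airyai(b) + C3*airybi(b), b)


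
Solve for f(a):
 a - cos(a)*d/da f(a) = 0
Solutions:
 f(a) = C1 + Integral(a/cos(a), a)


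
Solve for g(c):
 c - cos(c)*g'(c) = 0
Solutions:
 g(c) = C1 + Integral(c/cos(c), c)


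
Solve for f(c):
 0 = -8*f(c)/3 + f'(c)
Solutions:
 f(c) = C1*exp(8*c/3)


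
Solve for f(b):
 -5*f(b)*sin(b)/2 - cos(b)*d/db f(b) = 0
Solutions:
 f(b) = C1*cos(b)^(5/2)


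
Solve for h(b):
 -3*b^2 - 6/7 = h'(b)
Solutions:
 h(b) = C1 - b^3 - 6*b/7


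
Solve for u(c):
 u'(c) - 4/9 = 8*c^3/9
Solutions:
 u(c) = C1 + 2*c^4/9 + 4*c/9


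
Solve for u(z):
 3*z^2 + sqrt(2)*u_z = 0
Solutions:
 u(z) = C1 - sqrt(2)*z^3/2


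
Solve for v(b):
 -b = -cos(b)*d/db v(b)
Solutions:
 v(b) = C1 + Integral(b/cos(b), b)


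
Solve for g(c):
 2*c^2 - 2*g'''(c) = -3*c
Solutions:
 g(c) = C1 + C2*c + C3*c^2 + c^5/60 + c^4/16


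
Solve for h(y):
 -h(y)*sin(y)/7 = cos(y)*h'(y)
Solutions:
 h(y) = C1*cos(y)^(1/7)


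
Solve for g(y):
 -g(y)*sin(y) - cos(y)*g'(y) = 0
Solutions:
 g(y) = C1*cos(y)


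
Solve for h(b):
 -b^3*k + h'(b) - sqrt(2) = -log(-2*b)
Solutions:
 h(b) = C1 + b^4*k/4 - b*log(-b) + b*(-log(2) + 1 + sqrt(2))


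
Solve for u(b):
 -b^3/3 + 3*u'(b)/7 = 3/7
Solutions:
 u(b) = C1 + 7*b^4/36 + b


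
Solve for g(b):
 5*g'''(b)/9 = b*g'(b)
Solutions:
 g(b) = C1 + Integral(C2*airyai(15^(2/3)*b/5) + C3*airybi(15^(2/3)*b/5), b)


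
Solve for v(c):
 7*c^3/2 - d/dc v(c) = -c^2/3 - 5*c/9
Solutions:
 v(c) = C1 + 7*c^4/8 + c^3/9 + 5*c^2/18


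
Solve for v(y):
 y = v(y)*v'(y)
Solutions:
 v(y) = -sqrt(C1 + y^2)
 v(y) = sqrt(C1 + y^2)


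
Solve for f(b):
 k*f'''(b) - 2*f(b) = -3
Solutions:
 f(b) = C1*exp(2^(1/3)*b*(1/k)^(1/3)) + C2*exp(2^(1/3)*b*(-1 + sqrt(3)*I)*(1/k)^(1/3)/2) + C3*exp(-2^(1/3)*b*(1 + sqrt(3)*I)*(1/k)^(1/3)/2) + 3/2


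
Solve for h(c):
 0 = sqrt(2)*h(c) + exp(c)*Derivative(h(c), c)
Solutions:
 h(c) = C1*exp(sqrt(2)*exp(-c))


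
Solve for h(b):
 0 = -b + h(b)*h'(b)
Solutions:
 h(b) = -sqrt(C1 + b^2)
 h(b) = sqrt(C1 + b^2)


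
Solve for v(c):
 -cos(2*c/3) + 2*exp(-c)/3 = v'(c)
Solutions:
 v(c) = C1 - 3*sin(2*c/3)/2 - 2*exp(-c)/3


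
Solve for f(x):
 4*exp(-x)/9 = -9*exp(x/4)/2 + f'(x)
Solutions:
 f(x) = C1 + 18*exp(x/4) - 4*exp(-x)/9


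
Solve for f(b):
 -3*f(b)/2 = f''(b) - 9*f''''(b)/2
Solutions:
 f(b) = C1*exp(-b*sqrt(1 + 2*sqrt(7))/3) + C2*exp(b*sqrt(1 + 2*sqrt(7))/3) + C3*sin(b*sqrt(-1 + 2*sqrt(7))/3) + C4*cos(b*sqrt(-1 + 2*sqrt(7))/3)


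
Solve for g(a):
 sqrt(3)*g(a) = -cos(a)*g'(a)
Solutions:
 g(a) = C1*(sin(a) - 1)^(sqrt(3)/2)/(sin(a) + 1)^(sqrt(3)/2)


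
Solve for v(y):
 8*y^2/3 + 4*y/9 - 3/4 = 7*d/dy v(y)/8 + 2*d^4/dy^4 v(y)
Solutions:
 v(y) = C1 + C4*exp(-2^(2/3)*7^(1/3)*y/4) + 64*y^3/63 + 16*y^2/63 - 6*y/7 + (C2*sin(2^(2/3)*sqrt(3)*7^(1/3)*y/8) + C3*cos(2^(2/3)*sqrt(3)*7^(1/3)*y/8))*exp(2^(2/3)*7^(1/3)*y/8)


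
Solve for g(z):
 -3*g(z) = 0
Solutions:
 g(z) = 0


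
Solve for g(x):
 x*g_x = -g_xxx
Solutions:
 g(x) = C1 + Integral(C2*airyai(-x) + C3*airybi(-x), x)


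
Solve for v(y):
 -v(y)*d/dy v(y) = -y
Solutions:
 v(y) = -sqrt(C1 + y^2)
 v(y) = sqrt(C1 + y^2)


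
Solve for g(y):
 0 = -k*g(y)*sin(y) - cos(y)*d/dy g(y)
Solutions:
 g(y) = C1*exp(k*log(cos(y)))


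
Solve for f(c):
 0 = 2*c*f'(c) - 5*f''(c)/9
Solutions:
 f(c) = C1 + C2*erfi(3*sqrt(5)*c/5)


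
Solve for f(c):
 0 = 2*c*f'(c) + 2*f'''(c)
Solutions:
 f(c) = C1 + Integral(C2*airyai(-c) + C3*airybi(-c), c)


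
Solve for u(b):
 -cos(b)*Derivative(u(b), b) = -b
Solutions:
 u(b) = C1 + Integral(b/cos(b), b)


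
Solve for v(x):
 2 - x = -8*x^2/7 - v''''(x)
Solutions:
 v(x) = C1 + C2*x + C3*x^2 + C4*x^3 - x^6/315 + x^5/120 - x^4/12


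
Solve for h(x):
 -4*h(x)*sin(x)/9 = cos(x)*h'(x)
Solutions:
 h(x) = C1*cos(x)^(4/9)


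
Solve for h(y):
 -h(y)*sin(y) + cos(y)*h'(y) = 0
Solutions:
 h(y) = C1/cos(y)


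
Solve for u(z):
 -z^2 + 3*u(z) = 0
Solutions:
 u(z) = z^2/3


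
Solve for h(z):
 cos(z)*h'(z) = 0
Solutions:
 h(z) = C1


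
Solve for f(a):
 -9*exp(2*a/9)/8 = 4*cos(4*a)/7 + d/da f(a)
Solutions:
 f(a) = C1 - 81*exp(2*a/9)/16 - sin(4*a)/7


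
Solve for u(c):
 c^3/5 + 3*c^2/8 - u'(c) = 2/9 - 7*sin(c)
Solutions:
 u(c) = C1 + c^4/20 + c^3/8 - 2*c/9 - 7*cos(c)


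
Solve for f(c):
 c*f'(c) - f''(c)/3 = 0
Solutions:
 f(c) = C1 + C2*erfi(sqrt(6)*c/2)


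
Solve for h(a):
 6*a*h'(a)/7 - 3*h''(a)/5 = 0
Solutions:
 h(a) = C1 + C2*erfi(sqrt(35)*a/7)


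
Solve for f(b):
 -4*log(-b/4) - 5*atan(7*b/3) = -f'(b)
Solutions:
 f(b) = C1 + 4*b*log(-b) + 5*b*atan(7*b/3) - 8*b*log(2) - 4*b - 15*log(49*b^2 + 9)/14


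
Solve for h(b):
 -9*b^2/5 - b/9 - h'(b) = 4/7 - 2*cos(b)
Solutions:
 h(b) = C1 - 3*b^3/5 - b^2/18 - 4*b/7 + 2*sin(b)


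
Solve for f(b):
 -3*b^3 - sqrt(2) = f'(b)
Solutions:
 f(b) = C1 - 3*b^4/4 - sqrt(2)*b


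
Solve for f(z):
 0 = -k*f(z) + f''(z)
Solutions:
 f(z) = C1*exp(-sqrt(k)*z) + C2*exp(sqrt(k)*z)


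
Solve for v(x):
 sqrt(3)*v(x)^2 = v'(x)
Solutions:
 v(x) = -1/(C1 + sqrt(3)*x)


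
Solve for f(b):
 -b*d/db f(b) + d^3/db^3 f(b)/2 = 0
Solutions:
 f(b) = C1 + Integral(C2*airyai(2^(1/3)*b) + C3*airybi(2^(1/3)*b), b)


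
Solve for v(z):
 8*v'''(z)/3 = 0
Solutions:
 v(z) = C1 + C2*z + C3*z^2


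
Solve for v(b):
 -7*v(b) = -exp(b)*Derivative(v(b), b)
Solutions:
 v(b) = C1*exp(-7*exp(-b))


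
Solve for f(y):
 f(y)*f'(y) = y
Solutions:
 f(y) = -sqrt(C1 + y^2)
 f(y) = sqrt(C1 + y^2)


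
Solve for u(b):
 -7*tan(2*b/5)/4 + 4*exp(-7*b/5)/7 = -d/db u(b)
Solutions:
 u(b) = C1 + 35*log(tan(2*b/5)^2 + 1)/16 + 20*exp(-7*b/5)/49


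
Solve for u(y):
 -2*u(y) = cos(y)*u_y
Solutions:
 u(y) = C1*(sin(y) - 1)/(sin(y) + 1)


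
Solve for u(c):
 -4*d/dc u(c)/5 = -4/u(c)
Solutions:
 u(c) = -sqrt(C1 + 10*c)
 u(c) = sqrt(C1 + 10*c)


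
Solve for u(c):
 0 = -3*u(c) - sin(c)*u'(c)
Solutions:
 u(c) = C1*(cos(c) + 1)^(3/2)/(cos(c) - 1)^(3/2)


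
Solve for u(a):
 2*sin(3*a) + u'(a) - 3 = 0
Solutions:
 u(a) = C1 + 3*a + 2*cos(3*a)/3


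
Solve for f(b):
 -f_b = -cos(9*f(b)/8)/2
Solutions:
 -b/2 - 4*log(sin(9*f(b)/8) - 1)/9 + 4*log(sin(9*f(b)/8) + 1)/9 = C1


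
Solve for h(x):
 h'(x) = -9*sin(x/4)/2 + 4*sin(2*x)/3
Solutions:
 h(x) = C1 + 18*cos(x/4) - 2*cos(2*x)/3


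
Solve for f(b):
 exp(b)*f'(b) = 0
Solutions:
 f(b) = C1


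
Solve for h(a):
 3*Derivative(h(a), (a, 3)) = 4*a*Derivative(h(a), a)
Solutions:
 h(a) = C1 + Integral(C2*airyai(6^(2/3)*a/3) + C3*airybi(6^(2/3)*a/3), a)


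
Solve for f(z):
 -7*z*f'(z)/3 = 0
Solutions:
 f(z) = C1


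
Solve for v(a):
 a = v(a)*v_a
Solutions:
 v(a) = -sqrt(C1 + a^2)
 v(a) = sqrt(C1 + a^2)


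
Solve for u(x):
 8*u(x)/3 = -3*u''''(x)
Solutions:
 u(x) = (C1*sin(2^(1/4)*sqrt(3)*x/3) + C2*cos(2^(1/4)*sqrt(3)*x/3))*exp(-2^(1/4)*sqrt(3)*x/3) + (C3*sin(2^(1/4)*sqrt(3)*x/3) + C4*cos(2^(1/4)*sqrt(3)*x/3))*exp(2^(1/4)*sqrt(3)*x/3)


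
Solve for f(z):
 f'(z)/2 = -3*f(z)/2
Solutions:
 f(z) = C1*exp(-3*z)


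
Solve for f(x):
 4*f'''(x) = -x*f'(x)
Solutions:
 f(x) = C1 + Integral(C2*airyai(-2^(1/3)*x/2) + C3*airybi(-2^(1/3)*x/2), x)


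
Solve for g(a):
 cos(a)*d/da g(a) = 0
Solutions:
 g(a) = C1


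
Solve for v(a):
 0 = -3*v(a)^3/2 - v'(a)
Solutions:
 v(a) = -sqrt(-1/(C1 - 3*a))
 v(a) = sqrt(-1/(C1 - 3*a))


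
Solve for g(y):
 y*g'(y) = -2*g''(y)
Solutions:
 g(y) = C1 + C2*erf(y/2)


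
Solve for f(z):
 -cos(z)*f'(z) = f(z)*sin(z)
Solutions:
 f(z) = C1*cos(z)


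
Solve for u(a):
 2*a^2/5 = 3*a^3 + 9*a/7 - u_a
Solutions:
 u(a) = C1 + 3*a^4/4 - 2*a^3/15 + 9*a^2/14


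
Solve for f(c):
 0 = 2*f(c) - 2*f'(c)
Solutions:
 f(c) = C1*exp(c)


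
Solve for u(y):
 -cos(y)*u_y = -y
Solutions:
 u(y) = C1 + Integral(y/cos(y), y)


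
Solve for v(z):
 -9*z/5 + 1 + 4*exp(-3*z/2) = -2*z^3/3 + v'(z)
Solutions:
 v(z) = C1 + z^4/6 - 9*z^2/10 + z - 8*exp(-3*z/2)/3


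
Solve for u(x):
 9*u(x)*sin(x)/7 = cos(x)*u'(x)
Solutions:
 u(x) = C1/cos(x)^(9/7)


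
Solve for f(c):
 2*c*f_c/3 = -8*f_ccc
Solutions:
 f(c) = C1 + Integral(C2*airyai(-18^(1/3)*c/6) + C3*airybi(-18^(1/3)*c/6), c)


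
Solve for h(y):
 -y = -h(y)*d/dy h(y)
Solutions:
 h(y) = -sqrt(C1 + y^2)
 h(y) = sqrt(C1 + y^2)


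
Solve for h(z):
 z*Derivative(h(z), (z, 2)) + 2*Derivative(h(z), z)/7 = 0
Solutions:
 h(z) = C1 + C2*z^(5/7)


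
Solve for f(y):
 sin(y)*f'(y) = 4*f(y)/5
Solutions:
 f(y) = C1*(cos(y) - 1)^(2/5)/(cos(y) + 1)^(2/5)


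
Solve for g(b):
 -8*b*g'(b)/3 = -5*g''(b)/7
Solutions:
 g(b) = C1 + C2*erfi(2*sqrt(105)*b/15)


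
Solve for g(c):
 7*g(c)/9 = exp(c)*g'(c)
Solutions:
 g(c) = C1*exp(-7*exp(-c)/9)


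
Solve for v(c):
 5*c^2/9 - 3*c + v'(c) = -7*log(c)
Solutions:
 v(c) = C1 - 5*c^3/27 + 3*c^2/2 - 7*c*log(c) + 7*c


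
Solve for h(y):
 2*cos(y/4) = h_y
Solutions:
 h(y) = C1 + 8*sin(y/4)


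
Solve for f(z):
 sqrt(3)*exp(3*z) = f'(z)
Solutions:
 f(z) = C1 + sqrt(3)*exp(3*z)/3


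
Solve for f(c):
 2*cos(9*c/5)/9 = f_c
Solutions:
 f(c) = C1 + 10*sin(9*c/5)/81


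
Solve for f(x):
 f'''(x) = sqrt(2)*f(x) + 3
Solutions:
 f(x) = C3*exp(2^(1/6)*x) + (C1*sin(2^(1/6)*sqrt(3)*x/2) + C2*cos(2^(1/6)*sqrt(3)*x/2))*exp(-2^(1/6)*x/2) - 3*sqrt(2)/2


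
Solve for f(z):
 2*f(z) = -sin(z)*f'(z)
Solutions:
 f(z) = C1*(cos(z) + 1)/(cos(z) - 1)


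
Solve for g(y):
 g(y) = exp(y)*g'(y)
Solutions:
 g(y) = C1*exp(-exp(-y))


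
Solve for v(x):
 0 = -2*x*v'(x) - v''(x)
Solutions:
 v(x) = C1 + C2*erf(x)


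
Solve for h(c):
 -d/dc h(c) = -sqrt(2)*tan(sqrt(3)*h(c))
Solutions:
 h(c) = sqrt(3)*(pi - asin(C1*exp(sqrt(6)*c)))/3
 h(c) = sqrt(3)*asin(C1*exp(sqrt(6)*c))/3


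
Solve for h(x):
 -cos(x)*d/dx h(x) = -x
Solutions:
 h(x) = C1 + Integral(x/cos(x), x)


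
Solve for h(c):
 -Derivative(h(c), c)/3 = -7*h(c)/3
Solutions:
 h(c) = C1*exp(7*c)


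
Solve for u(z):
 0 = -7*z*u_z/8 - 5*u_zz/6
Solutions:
 u(z) = C1 + C2*erf(sqrt(210)*z/20)


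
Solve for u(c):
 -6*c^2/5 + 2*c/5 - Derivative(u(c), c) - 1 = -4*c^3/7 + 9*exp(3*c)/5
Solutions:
 u(c) = C1 + c^4/7 - 2*c^3/5 + c^2/5 - c - 3*exp(3*c)/5


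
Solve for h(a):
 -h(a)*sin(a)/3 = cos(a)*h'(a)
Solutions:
 h(a) = C1*cos(a)^(1/3)


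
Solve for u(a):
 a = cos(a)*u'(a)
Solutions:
 u(a) = C1 + Integral(a/cos(a), a)


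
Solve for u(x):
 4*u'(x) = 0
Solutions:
 u(x) = C1


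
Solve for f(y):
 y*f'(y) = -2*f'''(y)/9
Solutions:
 f(y) = C1 + Integral(C2*airyai(-6^(2/3)*y/2) + C3*airybi(-6^(2/3)*y/2), y)


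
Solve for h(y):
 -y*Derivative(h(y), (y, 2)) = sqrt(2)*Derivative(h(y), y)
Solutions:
 h(y) = C1 + C2*y^(1 - sqrt(2))


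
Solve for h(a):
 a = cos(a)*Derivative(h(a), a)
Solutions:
 h(a) = C1 + Integral(a/cos(a), a)


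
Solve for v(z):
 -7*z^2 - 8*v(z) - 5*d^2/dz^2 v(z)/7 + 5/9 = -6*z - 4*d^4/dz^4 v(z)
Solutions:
 v(z) = C1*exp(-sqrt(14)*z*sqrt(5 + sqrt(6297))/28) + C2*exp(sqrt(14)*z*sqrt(5 + sqrt(6297))/28) + C3*sin(sqrt(14)*z*sqrt(-5 + sqrt(6297))/28) + C4*cos(sqrt(14)*z*sqrt(-5 + sqrt(6297))/28) - 7*z^2/8 + 3*z/4 + 65/288


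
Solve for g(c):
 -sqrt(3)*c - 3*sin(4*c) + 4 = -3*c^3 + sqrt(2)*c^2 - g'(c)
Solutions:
 g(c) = C1 - 3*c^4/4 + sqrt(2)*c^3/3 + sqrt(3)*c^2/2 - 4*c - 3*cos(4*c)/4


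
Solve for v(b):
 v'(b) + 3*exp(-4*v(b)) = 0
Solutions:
 v(b) = log(-I*(C1 - 12*b)^(1/4))
 v(b) = log(I*(C1 - 12*b)^(1/4))
 v(b) = log(-(C1 - 12*b)^(1/4))
 v(b) = log(C1 - 12*b)/4


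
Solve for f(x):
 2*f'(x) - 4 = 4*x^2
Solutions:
 f(x) = C1 + 2*x^3/3 + 2*x


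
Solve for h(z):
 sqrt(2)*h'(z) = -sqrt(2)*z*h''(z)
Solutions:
 h(z) = C1 + C2*log(z)


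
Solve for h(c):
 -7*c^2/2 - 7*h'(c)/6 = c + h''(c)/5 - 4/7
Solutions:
 h(c) = C1 + C2*exp(-35*c/6) - c^3 + 3*c^2/35 + 564*c/1225


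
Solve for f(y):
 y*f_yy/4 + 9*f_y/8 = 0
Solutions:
 f(y) = C1 + C2/y^(7/2)


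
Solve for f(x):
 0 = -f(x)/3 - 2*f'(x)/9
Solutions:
 f(x) = C1*exp(-3*x/2)


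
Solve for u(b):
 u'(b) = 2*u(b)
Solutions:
 u(b) = C1*exp(2*b)


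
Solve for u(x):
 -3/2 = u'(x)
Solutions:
 u(x) = C1 - 3*x/2


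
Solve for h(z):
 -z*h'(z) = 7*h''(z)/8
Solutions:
 h(z) = C1 + C2*erf(2*sqrt(7)*z/7)


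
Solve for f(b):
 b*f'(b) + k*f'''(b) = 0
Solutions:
 f(b) = C1 + Integral(C2*airyai(b*(-1/k)^(1/3)) + C3*airybi(b*(-1/k)^(1/3)), b)


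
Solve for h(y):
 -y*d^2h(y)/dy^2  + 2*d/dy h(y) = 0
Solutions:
 h(y) = C1 + C2*y^3


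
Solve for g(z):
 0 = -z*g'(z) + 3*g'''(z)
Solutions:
 g(z) = C1 + Integral(C2*airyai(3^(2/3)*z/3) + C3*airybi(3^(2/3)*z/3), z)


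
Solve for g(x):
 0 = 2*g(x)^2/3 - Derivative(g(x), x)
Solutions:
 g(x) = -3/(C1 + 2*x)


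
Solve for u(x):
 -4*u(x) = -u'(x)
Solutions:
 u(x) = C1*exp(4*x)


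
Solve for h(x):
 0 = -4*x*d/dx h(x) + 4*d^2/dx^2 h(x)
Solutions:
 h(x) = C1 + C2*erfi(sqrt(2)*x/2)


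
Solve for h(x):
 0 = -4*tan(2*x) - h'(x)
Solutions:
 h(x) = C1 + 2*log(cos(2*x))


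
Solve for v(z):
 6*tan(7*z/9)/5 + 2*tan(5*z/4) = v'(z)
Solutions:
 v(z) = C1 - 54*log(cos(7*z/9))/35 - 8*log(cos(5*z/4))/5


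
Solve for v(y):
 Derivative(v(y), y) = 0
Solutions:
 v(y) = C1


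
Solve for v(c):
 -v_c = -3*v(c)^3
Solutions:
 v(c) = -sqrt(2)*sqrt(-1/(C1 + 3*c))/2
 v(c) = sqrt(2)*sqrt(-1/(C1 + 3*c))/2


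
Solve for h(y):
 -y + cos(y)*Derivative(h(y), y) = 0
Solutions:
 h(y) = C1 + Integral(y/cos(y), y)


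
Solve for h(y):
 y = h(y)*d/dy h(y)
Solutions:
 h(y) = -sqrt(C1 + y^2)
 h(y) = sqrt(C1 + y^2)


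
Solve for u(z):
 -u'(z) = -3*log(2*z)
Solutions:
 u(z) = C1 + 3*z*log(z) - 3*z + z*log(8)


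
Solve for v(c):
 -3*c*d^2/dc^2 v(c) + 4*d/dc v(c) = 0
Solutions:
 v(c) = C1 + C2*c^(7/3)


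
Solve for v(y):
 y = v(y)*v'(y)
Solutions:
 v(y) = -sqrt(C1 + y^2)
 v(y) = sqrt(C1 + y^2)


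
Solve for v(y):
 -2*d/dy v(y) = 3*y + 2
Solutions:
 v(y) = C1 - 3*y^2/4 - y


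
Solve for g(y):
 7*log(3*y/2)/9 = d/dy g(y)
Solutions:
 g(y) = C1 + 7*y*log(y)/9 - 7*y/9 - 7*y*log(2)/9 + 7*y*log(3)/9


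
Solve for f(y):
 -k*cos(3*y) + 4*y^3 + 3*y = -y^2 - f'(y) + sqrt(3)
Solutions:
 f(y) = C1 + k*sin(3*y)/3 - y^4 - y^3/3 - 3*y^2/2 + sqrt(3)*y


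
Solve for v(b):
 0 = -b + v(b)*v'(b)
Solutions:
 v(b) = -sqrt(C1 + b^2)
 v(b) = sqrt(C1 + b^2)


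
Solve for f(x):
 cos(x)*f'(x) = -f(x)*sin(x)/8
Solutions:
 f(x) = C1*cos(x)^(1/8)


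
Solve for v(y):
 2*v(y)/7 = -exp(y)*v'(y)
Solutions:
 v(y) = C1*exp(2*exp(-y)/7)


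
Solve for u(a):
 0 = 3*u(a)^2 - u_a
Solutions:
 u(a) = -1/(C1 + 3*a)


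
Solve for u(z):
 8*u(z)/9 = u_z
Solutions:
 u(z) = C1*exp(8*z/9)


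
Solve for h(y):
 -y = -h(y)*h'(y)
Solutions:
 h(y) = -sqrt(C1 + y^2)
 h(y) = sqrt(C1 + y^2)


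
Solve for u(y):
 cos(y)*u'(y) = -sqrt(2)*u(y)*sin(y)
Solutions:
 u(y) = C1*cos(y)^(sqrt(2))


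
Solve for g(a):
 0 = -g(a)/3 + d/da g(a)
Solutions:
 g(a) = C1*exp(a/3)


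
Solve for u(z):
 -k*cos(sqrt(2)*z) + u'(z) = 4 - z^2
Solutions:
 u(z) = C1 + sqrt(2)*k*sin(sqrt(2)*z)/2 - z^3/3 + 4*z


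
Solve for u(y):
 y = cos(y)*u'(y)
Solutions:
 u(y) = C1 + Integral(y/cos(y), y)


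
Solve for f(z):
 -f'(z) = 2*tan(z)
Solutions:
 f(z) = C1 + 2*log(cos(z))


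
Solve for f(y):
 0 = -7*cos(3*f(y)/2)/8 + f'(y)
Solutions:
 -7*y/8 - log(sin(3*f(y)/2) - 1)/3 + log(sin(3*f(y)/2) + 1)/3 = C1


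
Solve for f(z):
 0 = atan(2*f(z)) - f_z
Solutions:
 Integral(1/atan(2*_y), (_y, f(z))) = C1 + z


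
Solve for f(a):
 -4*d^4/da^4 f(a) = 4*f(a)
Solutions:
 f(a) = (C1*sin(sqrt(2)*a/2) + C2*cos(sqrt(2)*a/2))*exp(-sqrt(2)*a/2) + (C3*sin(sqrt(2)*a/2) + C4*cos(sqrt(2)*a/2))*exp(sqrt(2)*a/2)


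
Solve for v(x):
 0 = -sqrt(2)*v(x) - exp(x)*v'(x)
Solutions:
 v(x) = C1*exp(sqrt(2)*exp(-x))


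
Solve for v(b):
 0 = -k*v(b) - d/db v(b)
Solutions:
 v(b) = C1*exp(-b*k)


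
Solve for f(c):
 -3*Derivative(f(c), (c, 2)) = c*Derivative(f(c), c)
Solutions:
 f(c) = C1 + C2*erf(sqrt(6)*c/6)


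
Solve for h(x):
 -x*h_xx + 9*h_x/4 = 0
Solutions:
 h(x) = C1 + C2*x^(13/4)


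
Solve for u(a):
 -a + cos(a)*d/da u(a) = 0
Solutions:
 u(a) = C1 + Integral(a/cos(a), a)


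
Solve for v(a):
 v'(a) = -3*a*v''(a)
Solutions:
 v(a) = C1 + C2*a^(2/3)


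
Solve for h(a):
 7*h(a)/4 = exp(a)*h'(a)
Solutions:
 h(a) = C1*exp(-7*exp(-a)/4)


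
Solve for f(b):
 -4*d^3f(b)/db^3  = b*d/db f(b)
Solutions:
 f(b) = C1 + Integral(C2*airyai(-2^(1/3)*b/2) + C3*airybi(-2^(1/3)*b/2), b)


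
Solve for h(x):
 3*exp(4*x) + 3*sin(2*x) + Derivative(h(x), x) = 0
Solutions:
 h(x) = C1 - 3*exp(4*x)/4 + 3*cos(2*x)/2


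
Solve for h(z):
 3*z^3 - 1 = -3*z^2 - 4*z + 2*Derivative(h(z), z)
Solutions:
 h(z) = C1 + 3*z^4/8 + z^3/2 + z^2 - z/2


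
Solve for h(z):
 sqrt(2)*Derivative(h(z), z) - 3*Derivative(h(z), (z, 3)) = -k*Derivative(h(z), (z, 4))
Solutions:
 h(z) = C1 + C2*exp(z*(-(sqrt(((sqrt(2) - 2/k^2)^2 - 4/k^4)/k^2)/2 + sqrt(2)/(2*k) - 1/k^3)^(1/3) + 1/k - 1/(k^2*(sqrt(((sqrt(2) - 2/k^2)^2 - 4/k^4)/k^2)/2 + sqrt(2)/(2*k) - 1/k^3)^(1/3)))) + C3*exp(z*((sqrt(((sqrt(2) - 2/k^2)^2 - 4/k^4)/k^2)/2 + sqrt(2)/(2*k) - 1/k^3)^(1/3)/2 - sqrt(3)*I*(sqrt(((sqrt(2) - 2/k^2)^2 - 4/k^4)/k^2)/2 + sqrt(2)/(2*k) - 1/k^3)^(1/3)/2 + 1/k - 2/(k^2*(-1 + sqrt(3)*I)*(sqrt(((sqrt(2) - 2/k^2)^2 - 4/k^4)/k^2)/2 + sqrt(2)/(2*k) - 1/k^3)^(1/3)))) + C4*exp(z*((sqrt(((sqrt(2) - 2/k^2)^2 - 4/k^4)/k^2)/2 + sqrt(2)/(2*k) - 1/k^3)^(1/3)/2 + sqrt(3)*I*(sqrt(((sqrt(2) - 2/k^2)^2 - 4/k^4)/k^2)/2 + sqrt(2)/(2*k) - 1/k^3)^(1/3)/2 + 1/k + 2/(k^2*(1 + sqrt(3)*I)*(sqrt(((sqrt(2) - 2/k^2)^2 - 4/k^4)/k^2)/2 + sqrt(2)/(2*k) - 1/k^3)^(1/3))))


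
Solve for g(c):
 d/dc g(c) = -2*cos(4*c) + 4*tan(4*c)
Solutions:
 g(c) = C1 - log(cos(4*c)) - sin(4*c)/2


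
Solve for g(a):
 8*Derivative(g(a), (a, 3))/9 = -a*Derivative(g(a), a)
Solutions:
 g(a) = C1 + Integral(C2*airyai(-3^(2/3)*a/2) + C3*airybi(-3^(2/3)*a/2), a)


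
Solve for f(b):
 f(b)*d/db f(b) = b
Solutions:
 f(b) = -sqrt(C1 + b^2)
 f(b) = sqrt(C1 + b^2)


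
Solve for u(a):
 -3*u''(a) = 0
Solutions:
 u(a) = C1 + C2*a


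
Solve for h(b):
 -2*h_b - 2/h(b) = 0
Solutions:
 h(b) = -sqrt(C1 - 2*b)
 h(b) = sqrt(C1 - 2*b)


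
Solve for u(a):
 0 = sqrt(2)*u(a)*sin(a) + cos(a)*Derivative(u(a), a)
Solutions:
 u(a) = C1*cos(a)^(sqrt(2))


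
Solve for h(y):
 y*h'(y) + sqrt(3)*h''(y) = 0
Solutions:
 h(y) = C1 + C2*erf(sqrt(2)*3^(3/4)*y/6)


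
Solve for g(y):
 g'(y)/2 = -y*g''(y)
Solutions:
 g(y) = C1 + C2*sqrt(y)


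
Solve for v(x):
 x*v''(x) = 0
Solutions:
 v(x) = C1 + C2*x


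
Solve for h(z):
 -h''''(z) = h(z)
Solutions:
 h(z) = (C1*sin(sqrt(2)*z/2) + C2*cos(sqrt(2)*z/2))*exp(-sqrt(2)*z/2) + (C3*sin(sqrt(2)*z/2) + C4*cos(sqrt(2)*z/2))*exp(sqrt(2)*z/2)


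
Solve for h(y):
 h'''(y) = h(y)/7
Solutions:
 h(y) = C3*exp(7^(2/3)*y/7) + (C1*sin(sqrt(3)*7^(2/3)*y/14) + C2*cos(sqrt(3)*7^(2/3)*y/14))*exp(-7^(2/3)*y/14)


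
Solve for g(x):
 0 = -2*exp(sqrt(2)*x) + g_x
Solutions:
 g(x) = C1 + sqrt(2)*exp(sqrt(2)*x)


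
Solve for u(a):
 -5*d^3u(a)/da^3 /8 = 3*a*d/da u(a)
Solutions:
 u(a) = C1 + Integral(C2*airyai(-2*3^(1/3)*5^(2/3)*a/5) + C3*airybi(-2*3^(1/3)*5^(2/3)*a/5), a)


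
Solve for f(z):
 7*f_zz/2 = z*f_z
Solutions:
 f(z) = C1 + C2*erfi(sqrt(7)*z/7)


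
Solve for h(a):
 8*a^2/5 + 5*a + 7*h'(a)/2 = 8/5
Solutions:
 h(a) = C1 - 16*a^3/105 - 5*a^2/7 + 16*a/35


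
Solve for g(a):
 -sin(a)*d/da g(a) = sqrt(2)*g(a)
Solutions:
 g(a) = C1*(cos(a) + 1)^(sqrt(2)/2)/(cos(a) - 1)^(sqrt(2)/2)


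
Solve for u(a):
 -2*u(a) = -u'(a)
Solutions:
 u(a) = C1*exp(2*a)


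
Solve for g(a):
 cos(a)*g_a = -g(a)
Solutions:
 g(a) = C1*sqrt(sin(a) - 1)/sqrt(sin(a) + 1)


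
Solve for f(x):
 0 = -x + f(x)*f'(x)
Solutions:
 f(x) = -sqrt(C1 + x^2)
 f(x) = sqrt(C1 + x^2)


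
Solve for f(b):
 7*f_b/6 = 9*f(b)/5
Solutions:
 f(b) = C1*exp(54*b/35)


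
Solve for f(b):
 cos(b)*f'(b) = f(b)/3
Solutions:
 f(b) = C1*(sin(b) + 1)^(1/6)/(sin(b) - 1)^(1/6)


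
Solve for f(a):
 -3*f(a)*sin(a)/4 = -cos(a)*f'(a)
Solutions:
 f(a) = C1/cos(a)^(3/4)


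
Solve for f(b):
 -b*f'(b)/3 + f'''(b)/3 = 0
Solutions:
 f(b) = C1 + Integral(C2*airyai(b) + C3*airybi(b), b)


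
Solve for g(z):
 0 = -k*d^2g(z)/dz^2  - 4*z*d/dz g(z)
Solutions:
 g(z) = C1 + C2*sqrt(k)*erf(sqrt(2)*z*sqrt(1/k))


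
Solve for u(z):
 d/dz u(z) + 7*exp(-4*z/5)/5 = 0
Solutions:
 u(z) = C1 + 7*exp(-4*z/5)/4


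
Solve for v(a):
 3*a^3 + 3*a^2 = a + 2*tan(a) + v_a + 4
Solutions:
 v(a) = C1 + 3*a^4/4 + a^3 - a^2/2 - 4*a + 2*log(cos(a))


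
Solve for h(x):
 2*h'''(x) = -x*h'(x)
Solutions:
 h(x) = C1 + Integral(C2*airyai(-2^(2/3)*x/2) + C3*airybi(-2^(2/3)*x/2), x)


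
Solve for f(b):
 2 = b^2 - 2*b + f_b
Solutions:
 f(b) = C1 - b^3/3 + b^2 + 2*b


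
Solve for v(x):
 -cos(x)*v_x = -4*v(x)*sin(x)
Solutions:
 v(x) = C1/cos(x)^4


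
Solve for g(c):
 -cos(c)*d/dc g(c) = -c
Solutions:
 g(c) = C1 + Integral(c/cos(c), c)


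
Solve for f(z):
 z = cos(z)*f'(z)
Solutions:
 f(z) = C1 + Integral(z/cos(z), z)


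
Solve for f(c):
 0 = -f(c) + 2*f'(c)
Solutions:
 f(c) = C1*exp(c/2)


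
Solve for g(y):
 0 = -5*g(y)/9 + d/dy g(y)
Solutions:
 g(y) = C1*exp(5*y/9)


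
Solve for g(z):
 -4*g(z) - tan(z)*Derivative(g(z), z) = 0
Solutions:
 g(z) = C1/sin(z)^4


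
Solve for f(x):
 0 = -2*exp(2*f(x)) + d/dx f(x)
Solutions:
 f(x) = log(-sqrt(-1/(C1 + 2*x))) - log(2)/2
 f(x) = log(-1/(C1 + 2*x))/2 - log(2)/2


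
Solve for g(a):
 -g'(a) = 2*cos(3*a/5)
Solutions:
 g(a) = C1 - 10*sin(3*a/5)/3


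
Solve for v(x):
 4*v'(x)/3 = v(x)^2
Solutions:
 v(x) = -4/(C1 + 3*x)


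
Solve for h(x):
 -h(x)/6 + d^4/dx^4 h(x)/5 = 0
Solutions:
 h(x) = C1*exp(-5^(1/4)*6^(3/4)*x/6) + C2*exp(5^(1/4)*6^(3/4)*x/6) + C3*sin(5^(1/4)*6^(3/4)*x/6) + C4*cos(5^(1/4)*6^(3/4)*x/6)


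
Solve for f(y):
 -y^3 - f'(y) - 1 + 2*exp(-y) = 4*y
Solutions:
 f(y) = C1 - y^4/4 - 2*y^2 - y - 2*exp(-y)


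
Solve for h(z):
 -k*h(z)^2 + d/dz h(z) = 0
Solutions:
 h(z) = -1/(C1 + k*z)


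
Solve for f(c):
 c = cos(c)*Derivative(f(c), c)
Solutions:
 f(c) = C1 + Integral(c/cos(c), c)


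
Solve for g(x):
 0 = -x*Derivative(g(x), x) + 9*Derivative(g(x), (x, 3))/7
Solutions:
 g(x) = C1 + Integral(C2*airyai(21^(1/3)*x/3) + C3*airybi(21^(1/3)*x/3), x)


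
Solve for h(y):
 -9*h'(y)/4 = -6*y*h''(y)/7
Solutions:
 h(y) = C1 + C2*y^(29/8)


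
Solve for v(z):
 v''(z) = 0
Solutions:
 v(z) = C1 + C2*z


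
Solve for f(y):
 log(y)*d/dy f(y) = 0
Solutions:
 f(y) = C1


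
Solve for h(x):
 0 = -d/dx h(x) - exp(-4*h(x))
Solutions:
 h(x) = log(-I*(C1 - 4*x)^(1/4))
 h(x) = log(I*(C1 - 4*x)^(1/4))
 h(x) = log(-(C1 - 4*x)^(1/4))
 h(x) = log(C1 - 4*x)/4


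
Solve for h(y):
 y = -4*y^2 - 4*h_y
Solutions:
 h(y) = C1 - y^3/3 - y^2/8


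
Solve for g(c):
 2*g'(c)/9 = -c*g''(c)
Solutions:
 g(c) = C1 + C2*c^(7/9)


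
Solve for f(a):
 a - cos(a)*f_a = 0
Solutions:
 f(a) = C1 + Integral(a/cos(a), a)


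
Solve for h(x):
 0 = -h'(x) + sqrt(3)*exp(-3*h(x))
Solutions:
 h(x) = log(C1 + 3*sqrt(3)*x)/3
 h(x) = log((-3^(1/3) - 3^(5/6)*I)*(C1 + sqrt(3)*x)^(1/3)/2)
 h(x) = log((-3^(1/3) + 3^(5/6)*I)*(C1 + sqrt(3)*x)^(1/3)/2)


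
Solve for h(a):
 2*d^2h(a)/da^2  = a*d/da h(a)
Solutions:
 h(a) = C1 + C2*erfi(a/2)


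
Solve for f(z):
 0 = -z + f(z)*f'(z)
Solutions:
 f(z) = -sqrt(C1 + z^2)
 f(z) = sqrt(C1 + z^2)


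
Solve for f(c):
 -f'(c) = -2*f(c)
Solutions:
 f(c) = C1*exp(2*c)


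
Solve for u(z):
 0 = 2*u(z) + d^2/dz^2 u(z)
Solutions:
 u(z) = C1*sin(sqrt(2)*z) + C2*cos(sqrt(2)*z)


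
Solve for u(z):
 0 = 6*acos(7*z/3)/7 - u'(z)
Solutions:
 u(z) = C1 + 6*z*acos(7*z/3)/7 - 6*sqrt(9 - 49*z^2)/49


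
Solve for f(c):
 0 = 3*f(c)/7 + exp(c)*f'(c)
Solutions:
 f(c) = C1*exp(3*exp(-c)/7)


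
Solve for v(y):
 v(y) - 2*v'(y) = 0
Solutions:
 v(y) = C1*exp(y/2)


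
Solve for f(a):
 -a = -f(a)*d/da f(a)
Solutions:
 f(a) = -sqrt(C1 + a^2)
 f(a) = sqrt(C1 + a^2)


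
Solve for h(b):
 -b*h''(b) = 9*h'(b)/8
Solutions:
 h(b) = C1 + C2/b^(1/8)


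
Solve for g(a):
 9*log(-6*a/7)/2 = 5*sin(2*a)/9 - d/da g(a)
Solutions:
 g(a) = C1 - 9*a*log(-a)/2 - 5*a*log(6) + a*log(42)/2 + 9*a/2 + 4*a*log(7) - 5*cos(2*a)/18


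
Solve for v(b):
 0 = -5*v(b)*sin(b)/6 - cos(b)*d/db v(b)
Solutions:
 v(b) = C1*cos(b)^(5/6)


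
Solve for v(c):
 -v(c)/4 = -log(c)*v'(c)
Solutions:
 v(c) = C1*exp(li(c)/4)


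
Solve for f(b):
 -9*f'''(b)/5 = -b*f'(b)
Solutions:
 f(b) = C1 + Integral(C2*airyai(15^(1/3)*b/3) + C3*airybi(15^(1/3)*b/3), b)


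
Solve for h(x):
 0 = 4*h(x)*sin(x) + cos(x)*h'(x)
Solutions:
 h(x) = C1*cos(x)^4


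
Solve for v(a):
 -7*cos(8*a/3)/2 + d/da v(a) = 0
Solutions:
 v(a) = C1 + 21*sin(8*a/3)/16


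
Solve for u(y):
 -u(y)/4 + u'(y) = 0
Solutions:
 u(y) = C1*exp(y/4)


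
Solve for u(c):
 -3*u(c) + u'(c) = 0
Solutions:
 u(c) = C1*exp(3*c)


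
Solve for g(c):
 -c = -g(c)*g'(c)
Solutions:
 g(c) = -sqrt(C1 + c^2)
 g(c) = sqrt(C1 + c^2)


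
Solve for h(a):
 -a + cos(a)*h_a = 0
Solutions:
 h(a) = C1 + Integral(a/cos(a), a)


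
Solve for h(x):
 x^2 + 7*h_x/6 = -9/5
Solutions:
 h(x) = C1 - 2*x^3/7 - 54*x/35


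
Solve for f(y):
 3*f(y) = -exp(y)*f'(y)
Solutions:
 f(y) = C1*exp(3*exp(-y))


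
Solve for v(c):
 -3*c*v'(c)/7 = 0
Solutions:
 v(c) = C1


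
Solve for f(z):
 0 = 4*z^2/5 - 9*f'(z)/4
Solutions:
 f(z) = C1 + 16*z^3/135


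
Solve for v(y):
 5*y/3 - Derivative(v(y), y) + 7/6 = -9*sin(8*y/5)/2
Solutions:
 v(y) = C1 + 5*y^2/6 + 7*y/6 - 45*cos(8*y/5)/16


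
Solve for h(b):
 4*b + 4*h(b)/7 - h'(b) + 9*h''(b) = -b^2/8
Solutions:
 h(b) = -7*b^2/32 - 497*b/64 + (C1*sin(sqrt(959)*b/126) + C2*cos(sqrt(959)*b/126))*exp(b/18) - 1715/256


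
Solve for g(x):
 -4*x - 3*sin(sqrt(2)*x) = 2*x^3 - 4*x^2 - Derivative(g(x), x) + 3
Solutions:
 g(x) = C1 + x^4/2 - 4*x^3/3 + 2*x^2 + 3*x - 3*sqrt(2)*cos(sqrt(2)*x)/2


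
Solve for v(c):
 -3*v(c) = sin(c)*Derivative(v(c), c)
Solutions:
 v(c) = C1*(cos(c) + 1)^(3/2)/(cos(c) - 1)^(3/2)


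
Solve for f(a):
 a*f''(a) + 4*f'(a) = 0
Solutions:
 f(a) = C1 + C2/a^3


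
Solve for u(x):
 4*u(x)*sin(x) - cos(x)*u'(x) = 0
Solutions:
 u(x) = C1/cos(x)^4


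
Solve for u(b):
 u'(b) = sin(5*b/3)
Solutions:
 u(b) = C1 - 3*cos(5*b/3)/5


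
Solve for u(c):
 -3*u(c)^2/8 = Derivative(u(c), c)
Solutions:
 u(c) = 8/(C1 + 3*c)


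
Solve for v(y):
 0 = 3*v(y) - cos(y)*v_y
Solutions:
 v(y) = C1*(sin(y) + 1)^(3/2)/(sin(y) - 1)^(3/2)


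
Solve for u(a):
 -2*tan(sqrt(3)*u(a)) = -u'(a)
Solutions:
 u(a) = sqrt(3)*(pi - asin(C1*exp(2*sqrt(3)*a)))/3
 u(a) = sqrt(3)*asin(C1*exp(2*sqrt(3)*a))/3


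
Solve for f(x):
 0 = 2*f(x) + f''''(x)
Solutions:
 f(x) = (C1*sin(2^(3/4)*x/2) + C2*cos(2^(3/4)*x/2))*exp(-2^(3/4)*x/2) + (C3*sin(2^(3/4)*x/2) + C4*cos(2^(3/4)*x/2))*exp(2^(3/4)*x/2)


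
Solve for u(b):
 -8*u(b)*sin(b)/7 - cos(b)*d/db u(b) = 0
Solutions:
 u(b) = C1*cos(b)^(8/7)


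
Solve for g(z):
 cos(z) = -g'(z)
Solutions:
 g(z) = C1 - sin(z)


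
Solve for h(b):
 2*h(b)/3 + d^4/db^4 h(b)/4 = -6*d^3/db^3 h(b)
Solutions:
 h(b) = C1*exp(b*(-6 + sqrt(2^(2/3)/(9*(sqrt(26242)/27 + 6)^(1/3)) + 2^(1/3)*(sqrt(26242)/27 + 6)^(1/3) + 36)))*sin(b*sqrt(-288 + 16/(9*(16*sqrt(26242)/27 + 96)^(1/3)) + 2*(16*sqrt(26242)/27 + 96)^(1/3) + 3456/sqrt(16/(9*(16*sqrt(26242)/27 + 96)^(1/3)) + 2*(16*sqrt(26242)/27 + 96)^(1/3) + 144))/2) + C2*exp(b*(-6 + sqrt(2^(2/3)/(9*(sqrt(26242)/27 + 6)^(1/3)) + 2^(1/3)*(sqrt(26242)/27 + 6)^(1/3) + 36)))*cos(b*sqrt(-288 + 16/(9*(16*sqrt(26242)/27 + 96)^(1/3)) + 2*(16*sqrt(26242)/27 + 96)^(1/3) + 3456/sqrt(16/(9*(16*sqrt(26242)/27 + 96)^(1/3)) + 2*(16*sqrt(26242)/27 + 96)^(1/3) + 144))/2) + C3*exp(-b*(6 + sqrt(2^(2/3)/(9*(sqrt(26242)/27 + 6)^(1/3)) + 2^(1/3)*(sqrt(26242)/27 + 6)^(1/3) + 36) + sqrt(-2^(1/3)*(sqrt(26242)/27 + 6)^(1/3) - 2^(2/3)/(9*(sqrt(26242)/27 + 6)^(1/3)) + 432/sqrt(2^(2/3)/(9*(sqrt(26242)/27 + 6)^(1/3)) + 2^(1/3)*(sqrt(26242)/27 + 6)^(1/3) + 36) + 72))) + C4*exp(b*(-sqrt(2^(2/3)/(9*(sqrt(26242)/27 + 6)^(1/3)) + 2^(1/3)*(sqrt(26242)/27 + 6)^(1/3) + 36) - 6 + sqrt(-2^(1/3)*(sqrt(26242)/27 + 6)^(1/3) - 2^(2/3)/(9*(sqrt(26242)/27 + 6)^(1/3)) + 432/sqrt(2^(2/3)/(9*(sqrt(26242)/27 + 6)^(1/3)) + 2^(1/3)*(sqrt(26242)/27 + 6)^(1/3) + 36) + 72)))


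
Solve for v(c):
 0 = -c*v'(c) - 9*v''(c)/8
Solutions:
 v(c) = C1 + C2*erf(2*c/3)


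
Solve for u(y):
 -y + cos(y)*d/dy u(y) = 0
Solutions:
 u(y) = C1 + Integral(y/cos(y), y)


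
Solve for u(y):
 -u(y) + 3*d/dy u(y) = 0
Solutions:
 u(y) = C1*exp(y/3)


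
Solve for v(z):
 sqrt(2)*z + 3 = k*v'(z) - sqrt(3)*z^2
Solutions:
 v(z) = C1 + sqrt(3)*z^3/(3*k) + sqrt(2)*z^2/(2*k) + 3*z/k


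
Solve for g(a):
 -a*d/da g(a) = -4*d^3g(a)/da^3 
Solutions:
 g(a) = C1 + Integral(C2*airyai(2^(1/3)*a/2) + C3*airybi(2^(1/3)*a/2), a)


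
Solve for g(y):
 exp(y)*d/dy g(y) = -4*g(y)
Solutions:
 g(y) = C1*exp(4*exp(-y))


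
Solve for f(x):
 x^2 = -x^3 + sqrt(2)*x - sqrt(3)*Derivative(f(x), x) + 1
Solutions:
 f(x) = C1 - sqrt(3)*x^4/12 - sqrt(3)*x^3/9 + sqrt(6)*x^2/6 + sqrt(3)*x/3


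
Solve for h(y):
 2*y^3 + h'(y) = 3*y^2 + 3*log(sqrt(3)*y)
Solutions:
 h(y) = C1 - y^4/2 + y^3 + 3*y*log(y) - 3*y + 3*y*log(3)/2


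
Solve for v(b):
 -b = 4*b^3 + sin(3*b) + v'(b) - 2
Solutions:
 v(b) = C1 - b^4 - b^2/2 + 2*b + cos(3*b)/3


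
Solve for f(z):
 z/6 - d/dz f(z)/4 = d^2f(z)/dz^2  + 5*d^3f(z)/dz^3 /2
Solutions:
 f(z) = C1 + z^2/3 - 8*z/3 + (C2*sin(sqrt(6)*z/10) + C3*cos(sqrt(6)*z/10))*exp(-z/5)


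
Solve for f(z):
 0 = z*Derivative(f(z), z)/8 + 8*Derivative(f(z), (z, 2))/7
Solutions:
 f(z) = C1 + C2*erf(sqrt(14)*z/16)


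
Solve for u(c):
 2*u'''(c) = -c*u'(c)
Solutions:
 u(c) = C1 + Integral(C2*airyai(-2^(2/3)*c/2) + C3*airybi(-2^(2/3)*c/2), c)


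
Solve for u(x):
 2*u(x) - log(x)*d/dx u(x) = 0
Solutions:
 u(x) = C1*exp(2*li(x))


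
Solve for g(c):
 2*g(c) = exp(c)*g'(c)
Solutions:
 g(c) = C1*exp(-2*exp(-c))


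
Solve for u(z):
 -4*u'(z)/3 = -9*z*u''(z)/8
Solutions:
 u(z) = C1 + C2*z^(59/27)


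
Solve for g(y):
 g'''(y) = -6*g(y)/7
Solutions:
 g(y) = C3*exp(-6^(1/3)*7^(2/3)*y/7) + (C1*sin(2^(1/3)*3^(5/6)*7^(2/3)*y/14) + C2*cos(2^(1/3)*3^(5/6)*7^(2/3)*y/14))*exp(6^(1/3)*7^(2/3)*y/14)


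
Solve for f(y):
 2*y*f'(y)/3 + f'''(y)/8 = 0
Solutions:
 f(y) = C1 + Integral(C2*airyai(-2*2^(1/3)*3^(2/3)*y/3) + C3*airybi(-2*2^(1/3)*3^(2/3)*y/3), y)


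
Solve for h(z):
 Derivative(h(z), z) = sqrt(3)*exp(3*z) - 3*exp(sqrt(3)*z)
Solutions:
 h(z) = C1 + sqrt(3)*exp(3*z)/3 - sqrt(3)*exp(sqrt(3)*z)


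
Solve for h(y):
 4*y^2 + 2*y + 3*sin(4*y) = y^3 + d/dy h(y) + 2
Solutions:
 h(y) = C1 - y^4/4 + 4*y^3/3 + y^2 - 2*y - 3*cos(4*y)/4


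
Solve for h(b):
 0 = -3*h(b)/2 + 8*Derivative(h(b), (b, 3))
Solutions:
 h(b) = C3*exp(2^(2/3)*3^(1/3)*b/4) + (C1*sin(2^(2/3)*3^(5/6)*b/8) + C2*cos(2^(2/3)*3^(5/6)*b/8))*exp(-2^(2/3)*3^(1/3)*b/8)


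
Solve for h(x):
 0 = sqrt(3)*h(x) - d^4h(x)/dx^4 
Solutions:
 h(x) = C1*exp(-3^(1/8)*x) + C2*exp(3^(1/8)*x) + C3*sin(3^(1/8)*x) + C4*cos(3^(1/8)*x)


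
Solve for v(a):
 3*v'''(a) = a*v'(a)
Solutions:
 v(a) = C1 + Integral(C2*airyai(3^(2/3)*a/3) + C3*airybi(3^(2/3)*a/3), a)


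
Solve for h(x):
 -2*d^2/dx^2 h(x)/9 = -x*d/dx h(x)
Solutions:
 h(x) = C1 + C2*erfi(3*x/2)


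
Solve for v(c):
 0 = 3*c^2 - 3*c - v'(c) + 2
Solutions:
 v(c) = C1 + c^3 - 3*c^2/2 + 2*c


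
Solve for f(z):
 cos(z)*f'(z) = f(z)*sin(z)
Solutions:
 f(z) = C1/cos(z)


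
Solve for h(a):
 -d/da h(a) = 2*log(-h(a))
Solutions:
 -li(-h(a)) = C1 - 2*a


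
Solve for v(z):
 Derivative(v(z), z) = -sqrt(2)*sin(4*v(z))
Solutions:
 v(z) = -acos((-C1 - exp(8*sqrt(2)*z))/(C1 - exp(8*sqrt(2)*z)))/4 + pi/2
 v(z) = acos((-C1 - exp(8*sqrt(2)*z))/(C1 - exp(8*sqrt(2)*z)))/4
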